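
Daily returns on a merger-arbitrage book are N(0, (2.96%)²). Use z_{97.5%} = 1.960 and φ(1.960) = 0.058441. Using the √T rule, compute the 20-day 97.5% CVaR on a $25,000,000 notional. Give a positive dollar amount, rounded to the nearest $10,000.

$7,740,000

σ_{20d} = 2.96% × √20 = 13.238%.
ES multiplier = φ(z)/(1−α) = 0.058441/0.025 = 2.338.
ES = 13.238% × 2.338 = 30.950%; on $25,000,000: $7,737,500.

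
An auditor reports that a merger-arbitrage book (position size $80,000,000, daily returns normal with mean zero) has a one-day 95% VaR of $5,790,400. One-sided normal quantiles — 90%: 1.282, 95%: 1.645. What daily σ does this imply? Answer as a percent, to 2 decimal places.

4.40%

VaR as a fraction: $5,790,400 / $80,000,000 = 7.238%.
σ = VaR / z = 7.238% / 1.645 = 4.400%.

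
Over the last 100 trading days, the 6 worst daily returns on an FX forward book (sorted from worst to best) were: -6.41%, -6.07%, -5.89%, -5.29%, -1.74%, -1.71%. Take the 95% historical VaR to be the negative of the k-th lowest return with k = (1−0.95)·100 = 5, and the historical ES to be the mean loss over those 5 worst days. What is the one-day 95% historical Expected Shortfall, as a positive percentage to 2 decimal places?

The 5 worst returns sum to -25.40%.
ES = −(-25.40%) / 5 = 5.08%.

5.08%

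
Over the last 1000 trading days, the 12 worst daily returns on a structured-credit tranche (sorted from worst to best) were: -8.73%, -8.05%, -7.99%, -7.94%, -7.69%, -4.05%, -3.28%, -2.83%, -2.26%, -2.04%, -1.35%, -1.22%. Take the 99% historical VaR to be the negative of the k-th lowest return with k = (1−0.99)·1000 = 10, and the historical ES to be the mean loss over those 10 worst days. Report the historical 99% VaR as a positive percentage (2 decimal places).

2.04%

k = 10; the 10th lowest return is -2.04%, so VaR = 2.04%.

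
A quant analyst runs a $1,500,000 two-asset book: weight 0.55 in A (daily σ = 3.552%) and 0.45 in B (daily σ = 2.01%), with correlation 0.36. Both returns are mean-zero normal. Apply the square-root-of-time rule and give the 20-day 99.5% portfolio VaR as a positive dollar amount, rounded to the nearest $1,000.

σ_p = √(0.55²·3.552² + 0.45²·2.01² + 2·0.36·0.55·0.45·3.552·2.01) = 2.430%.
σ_{20d} = 2.430% × √20 = 10.867%.
z(99.5%) = 2.576.
VaR = 2.576 × 10.867% = 27.993%; on $1,500,000 that is $419,895.

$420,000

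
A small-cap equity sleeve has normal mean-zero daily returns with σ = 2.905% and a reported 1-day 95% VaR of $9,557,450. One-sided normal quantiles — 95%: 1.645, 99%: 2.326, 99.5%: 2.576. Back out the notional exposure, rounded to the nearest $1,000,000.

$200,000,000

VaR as a fraction of value: z·σ = 1.645 × 2.905% = 4.77872%.
Position = $9,557,450 / 0.0477873 = $200,000,000.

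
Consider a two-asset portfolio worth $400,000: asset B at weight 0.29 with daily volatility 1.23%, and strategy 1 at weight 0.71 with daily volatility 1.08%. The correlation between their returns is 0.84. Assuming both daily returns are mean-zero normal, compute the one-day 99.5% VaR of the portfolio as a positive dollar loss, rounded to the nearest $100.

σ_p² = 0.29²·1.23² + 0.71²·1.08² + 2·0.84·0.29·0.71·1.23·1.08 = 1.1747 (%²).
σ_p = √1.1747 = 1.084%.
At 99.5%, z = 2.576.
VaR = 2.576 × 1.084% = 2.792%; on $400,000 that is $11,168.

$11,200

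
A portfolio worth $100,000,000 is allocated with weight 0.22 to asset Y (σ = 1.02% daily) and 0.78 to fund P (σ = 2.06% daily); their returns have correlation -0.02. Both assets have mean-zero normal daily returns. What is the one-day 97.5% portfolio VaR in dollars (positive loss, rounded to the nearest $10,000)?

σ_p² = 0.22²·1.02² + 0.78²·2.06² + 2·-0.02·0.22·0.78·1.02·2.06 = 2.6177 (%²).
σ_p = √2.6177 = 1.618%.
At 97.5%, z = 1.960.
VaR = 1.960 × 1.618% = 3.171%; on $100,000,000 that is $3,171,000.

$3,170,000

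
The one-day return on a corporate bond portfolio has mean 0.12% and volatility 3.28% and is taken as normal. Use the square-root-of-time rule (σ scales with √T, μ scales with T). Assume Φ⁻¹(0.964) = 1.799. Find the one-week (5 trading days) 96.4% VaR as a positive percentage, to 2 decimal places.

12.59%

σ_{5d} = 3.28% × √5 = 7.334%; μ_{5d} = 5 × 0.12% = 0.600%.
VaR = −(0.600%) + 1.799 × 7.334% = 12.594%.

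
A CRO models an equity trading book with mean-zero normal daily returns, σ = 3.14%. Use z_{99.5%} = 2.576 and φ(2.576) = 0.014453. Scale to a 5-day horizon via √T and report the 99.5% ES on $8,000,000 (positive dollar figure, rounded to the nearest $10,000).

$1,620,000

σ_{5d} = 3.14% × √5 = 7.021%.
ES multiplier = φ(z)/(1−α) = 0.014453/0.005 = 2.891.
ES = 7.021% × 2.891 = 20.298%; on $8,000,000: $1,623,840.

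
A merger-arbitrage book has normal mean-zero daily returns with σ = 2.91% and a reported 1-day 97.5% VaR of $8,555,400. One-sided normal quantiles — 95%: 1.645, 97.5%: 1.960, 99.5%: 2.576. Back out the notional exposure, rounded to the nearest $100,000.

$150,000,000

VaR as a fraction of value: z·σ = 1.960 × 2.91% = 5.7036%.
Position = $8,555,400 / 0.057036 = $150,000,000.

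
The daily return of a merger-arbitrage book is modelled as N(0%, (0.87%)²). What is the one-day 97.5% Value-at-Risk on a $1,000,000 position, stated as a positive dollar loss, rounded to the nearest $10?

$17,050

At 97.5% one-sided, z = 1.960.
VaR = z·σ = 1.960 × 0.87% = 1.705%.
On $1,000,000: 0.01705 × $1,000,000 = $17,050.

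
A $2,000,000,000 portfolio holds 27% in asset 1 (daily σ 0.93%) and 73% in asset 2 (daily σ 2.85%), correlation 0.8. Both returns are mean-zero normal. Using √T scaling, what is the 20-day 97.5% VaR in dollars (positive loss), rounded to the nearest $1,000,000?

$401,000,000

σ_p = √(0.27²·0.93² + 0.73²·2.85² + 2·0.8·0.27·0.73·0.93·2.85) = 2.286%.
σ_{20d} = 2.286% × √20 = 10.223%.
z(97.5%) = 1.960.
VaR = 1.960 × 10.223% = 20.037%; on $2,000,000,000 that is $400,740,000.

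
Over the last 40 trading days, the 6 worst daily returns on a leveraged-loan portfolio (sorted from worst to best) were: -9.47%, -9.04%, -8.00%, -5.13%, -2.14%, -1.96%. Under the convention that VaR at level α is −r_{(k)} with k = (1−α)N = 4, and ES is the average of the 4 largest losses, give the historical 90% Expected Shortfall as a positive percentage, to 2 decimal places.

7.91%

The 4 worst returns sum to -31.64%.
ES = −(-31.64%) / 4 = 7.91%.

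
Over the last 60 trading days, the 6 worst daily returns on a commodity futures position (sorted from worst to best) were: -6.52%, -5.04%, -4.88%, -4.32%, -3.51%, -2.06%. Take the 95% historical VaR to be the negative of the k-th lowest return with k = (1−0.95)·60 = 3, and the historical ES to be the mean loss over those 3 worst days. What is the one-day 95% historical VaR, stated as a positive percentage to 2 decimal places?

4.88%

k = 3; the 3rd lowest return is -4.88%, so VaR = 4.88%.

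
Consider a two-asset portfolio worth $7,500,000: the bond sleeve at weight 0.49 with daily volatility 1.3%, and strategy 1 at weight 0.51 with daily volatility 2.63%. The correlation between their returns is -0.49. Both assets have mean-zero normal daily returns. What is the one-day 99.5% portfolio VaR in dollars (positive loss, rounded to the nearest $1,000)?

σ_p² = 0.49²·1.3² + 0.51²·2.63² + 2·-0.49·0.49·0.51·1.3·2.63 = 1.3675 (%²).
σ_p = √1.3675 = 1.169%.
At 99.5%, z = 2.576.
VaR = 2.576 × 1.169% = 3.011%; on $7,500,000 that is $225,825.

$226,000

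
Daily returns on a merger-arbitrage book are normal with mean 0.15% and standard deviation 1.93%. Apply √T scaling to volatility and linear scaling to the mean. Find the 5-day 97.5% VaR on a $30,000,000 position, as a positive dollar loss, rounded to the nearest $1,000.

At 97.5%, z = 1.960.
σ_{5d} = 1.93% × √5 = 4.316%; μ_{5d} = 5 × 0.15% = 0.750%.
VaR = −(0.750%) + 1.960 × 4.316% = 7.709%.
On $30,000,000: 0.07709 × $30,000,000 = $2,312,700.

$2,313,000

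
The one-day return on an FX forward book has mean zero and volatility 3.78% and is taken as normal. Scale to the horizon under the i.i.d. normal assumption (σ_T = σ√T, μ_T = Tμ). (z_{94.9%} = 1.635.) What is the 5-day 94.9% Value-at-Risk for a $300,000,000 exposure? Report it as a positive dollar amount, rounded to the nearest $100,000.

$41,500,000

σ_{5d} = 3.78% × √5 = 8.452%.
VaR = 1.635 × 8.452% = 13.819%.
On $300,000,000: 0.13819 × $300,000,000 = $41,457,000.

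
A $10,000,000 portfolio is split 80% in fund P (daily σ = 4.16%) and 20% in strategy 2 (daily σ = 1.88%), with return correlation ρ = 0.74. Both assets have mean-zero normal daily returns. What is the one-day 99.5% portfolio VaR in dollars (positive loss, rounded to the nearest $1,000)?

σ_p² = 0.8²·4.16² + 0.2²·1.88² + 2·0.74·0.8·0.2·4.16·1.88 = 13.0689 (%²).
σ_p = √13.0689 = 3.615%.
At 99.5%, z = 2.576.
VaR = 2.576 × 3.615% = 9.312%; on $10,000,000 that is $931,200.

$931,000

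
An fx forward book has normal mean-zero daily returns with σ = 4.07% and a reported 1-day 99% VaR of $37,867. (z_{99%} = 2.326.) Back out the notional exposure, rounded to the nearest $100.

$400,000

VaR as a fraction of value: z·σ = 2.326 × 4.07% = 9.46682%.
Position = $37,867 / 0.0946682 = $399,997.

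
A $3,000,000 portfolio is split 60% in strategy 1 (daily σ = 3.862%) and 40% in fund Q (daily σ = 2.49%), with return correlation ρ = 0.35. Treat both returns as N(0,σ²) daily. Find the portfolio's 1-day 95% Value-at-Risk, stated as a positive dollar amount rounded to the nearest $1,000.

σ_p² = 0.6²·3.862² + 0.4²·2.49² + 2·0.35·0.6·0.4·3.862·2.49 = 7.9770 (%²).
σ_p = √7.9770 = 2.824%.
At 95%, z = 1.645.
VaR = 1.645 × 2.824% = 4.645%; on $3,000,000 that is $139,350.

$139,000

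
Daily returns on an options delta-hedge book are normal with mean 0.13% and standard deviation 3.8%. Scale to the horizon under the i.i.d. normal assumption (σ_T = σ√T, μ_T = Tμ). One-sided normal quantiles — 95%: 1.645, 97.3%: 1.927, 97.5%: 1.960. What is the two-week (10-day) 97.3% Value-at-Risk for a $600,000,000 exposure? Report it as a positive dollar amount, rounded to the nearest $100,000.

σ_{10d} = 3.8% × √10 = 12.017%; μ_{10d} = 10 × 0.13% = 1.300%.
VaR = −(1.300%) + 1.927 × 12.017% = 21.857%.
On $600,000,000: 0.21857 × $600,000,000 = $131,142,000.

$131,100,000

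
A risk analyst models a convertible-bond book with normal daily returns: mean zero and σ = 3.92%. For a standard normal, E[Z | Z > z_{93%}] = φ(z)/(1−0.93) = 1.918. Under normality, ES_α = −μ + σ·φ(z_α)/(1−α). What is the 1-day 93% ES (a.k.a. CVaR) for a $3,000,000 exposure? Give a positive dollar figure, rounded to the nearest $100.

ES = 3.92% × 1.918 = 7.519%.
On $3,000,000: 0.07519 × $3,000,000 = $225,570.

$225,600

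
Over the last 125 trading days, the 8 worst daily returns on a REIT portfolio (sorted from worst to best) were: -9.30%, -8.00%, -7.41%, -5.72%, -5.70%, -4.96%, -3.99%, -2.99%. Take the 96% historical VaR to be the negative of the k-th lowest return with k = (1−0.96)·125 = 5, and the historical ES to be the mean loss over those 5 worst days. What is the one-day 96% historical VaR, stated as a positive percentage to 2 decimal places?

k = 5; the 5th lowest return is -5.70%, so VaR = 5.70%.

5.70%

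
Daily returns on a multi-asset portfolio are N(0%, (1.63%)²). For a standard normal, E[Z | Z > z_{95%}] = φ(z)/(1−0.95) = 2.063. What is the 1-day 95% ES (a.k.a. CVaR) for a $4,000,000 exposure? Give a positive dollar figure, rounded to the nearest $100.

ES = 1.63% × 2.063 = 3.363%.
On $4,000,000: 0.03363 × $4,000,000 = $134,520.

$134,500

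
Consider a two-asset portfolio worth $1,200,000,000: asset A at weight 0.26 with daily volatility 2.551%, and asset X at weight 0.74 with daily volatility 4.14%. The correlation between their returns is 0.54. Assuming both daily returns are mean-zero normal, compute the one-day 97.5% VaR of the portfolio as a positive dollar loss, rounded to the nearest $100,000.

$81,500,000

σ_p² = 0.26²·2.551² + 0.74²·4.14² + 2·0.54·0.26·0.74·2.551·4.14 = 12.0201 (%²).
σ_p = √12.0201 = 3.467%.
At 97.5%, z = 1.960.
VaR = 1.960 × 3.467% = 6.795%; on $1,200,000,000 that is $81,540,000.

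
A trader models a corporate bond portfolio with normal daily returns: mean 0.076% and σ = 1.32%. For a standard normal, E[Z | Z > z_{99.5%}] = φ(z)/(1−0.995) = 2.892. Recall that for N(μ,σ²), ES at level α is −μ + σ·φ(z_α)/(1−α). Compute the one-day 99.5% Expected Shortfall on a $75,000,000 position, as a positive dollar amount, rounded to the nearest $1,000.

ES = −(0.076%) + 1.32% × 2.892 = 3.741%.
On $75,000,000: 0.03741 × $75,000,000 = $2,805,750.

$2,806,000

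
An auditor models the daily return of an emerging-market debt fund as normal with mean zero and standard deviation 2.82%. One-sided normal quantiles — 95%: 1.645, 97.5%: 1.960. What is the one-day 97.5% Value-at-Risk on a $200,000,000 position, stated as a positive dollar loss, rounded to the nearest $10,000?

VaR = z·σ = 1.960 × 2.82% = 5.527%.
On $200,000,000: 0.05527 × $200,000,000 = $11,054,000.

$11,050,000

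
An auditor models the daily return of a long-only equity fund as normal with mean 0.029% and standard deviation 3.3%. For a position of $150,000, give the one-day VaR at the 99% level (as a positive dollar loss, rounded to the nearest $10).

$11,470

At 99% one-sided, z = 2.326.
VaR = −μ + z·σ = −(0.029%) + 2.326 × 3.3% = 7.647%.
On $150,000: 0.07647 × $150,000 = $11,470.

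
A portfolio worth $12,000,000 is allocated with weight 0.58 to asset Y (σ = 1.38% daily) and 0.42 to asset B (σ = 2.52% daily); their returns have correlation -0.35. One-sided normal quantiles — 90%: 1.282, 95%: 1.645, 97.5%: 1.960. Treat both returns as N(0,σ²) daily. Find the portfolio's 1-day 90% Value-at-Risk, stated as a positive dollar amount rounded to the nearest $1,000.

σ_p² = 0.58²·1.38² + 0.42²·2.52² + 2·-0.35·0.58·0.42·1.38·2.52 = 1.1679 (%²).
σ_p = √1.1679 = 1.081%.
VaR = 1.282 × 1.081% = 1.386%; on $12,000,000 that is $166,320.

$166,000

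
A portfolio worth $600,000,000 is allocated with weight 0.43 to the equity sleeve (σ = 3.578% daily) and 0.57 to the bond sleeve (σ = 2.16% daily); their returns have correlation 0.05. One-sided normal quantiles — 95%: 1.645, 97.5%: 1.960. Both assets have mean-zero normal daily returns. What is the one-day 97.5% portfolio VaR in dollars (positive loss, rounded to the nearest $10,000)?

σ_p² = 0.43²·3.578² + 0.57²·2.16² + 2·0.05·0.43·0.57·3.578·2.16 = 4.0724 (%²).
σ_p = √4.0724 = 2.018%.
VaR = 1.960 × 2.018% = 3.955%; on $600,000,000 that is $23,730,000.

$23,730,000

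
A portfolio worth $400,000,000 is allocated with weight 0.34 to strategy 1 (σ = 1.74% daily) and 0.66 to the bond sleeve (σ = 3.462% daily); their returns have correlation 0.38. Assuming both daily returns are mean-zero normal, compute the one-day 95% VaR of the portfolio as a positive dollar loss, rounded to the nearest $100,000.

$16,900,000

σ_p² = 0.34²·1.74² + 0.66²·3.462² + 2·0.38·0.34·0.66·1.74·3.462 = 6.5982 (%²).
σ_p = √6.5982 = 2.569%.
At 95%, z = 1.645.
VaR = 1.645 × 2.569% = 4.226%; on $400,000,000 that is $16,904,000.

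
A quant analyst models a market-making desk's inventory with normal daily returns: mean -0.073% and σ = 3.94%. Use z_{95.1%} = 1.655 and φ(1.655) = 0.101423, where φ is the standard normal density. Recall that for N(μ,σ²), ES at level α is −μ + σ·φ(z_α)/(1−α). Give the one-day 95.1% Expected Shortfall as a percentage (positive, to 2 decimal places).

8.23%

Tail multiplier: φ(z)/(1−α) = 0.101423 / 0.049 = 2.070.
ES = −(-0.073%) + 3.94% × 2.070 = 8.229%.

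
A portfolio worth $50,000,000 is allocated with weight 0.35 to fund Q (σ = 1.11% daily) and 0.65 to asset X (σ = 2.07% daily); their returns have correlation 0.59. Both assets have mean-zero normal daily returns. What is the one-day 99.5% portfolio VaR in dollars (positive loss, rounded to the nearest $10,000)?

σ_p² = 0.35²·1.11² + 0.65²·2.07² + 2·0.59·0.35·0.65·1.11·2.07 = 2.5781 (%²).
σ_p = √2.5781 = 1.606%.
At 99.5%, z = 2.576.
VaR = 2.576 × 1.606% = 4.137%; on $50,000,000 that is $2,068,500.

$2,070,000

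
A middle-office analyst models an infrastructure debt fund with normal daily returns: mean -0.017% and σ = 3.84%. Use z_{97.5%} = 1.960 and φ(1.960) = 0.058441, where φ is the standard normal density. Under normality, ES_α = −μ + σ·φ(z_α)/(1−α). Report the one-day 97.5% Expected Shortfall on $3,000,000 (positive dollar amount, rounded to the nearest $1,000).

Tail multiplier: φ(z)/(1−α) = 0.058441 / 0.025 = 2.338.
ES = −(-0.017%) + 3.84% × 2.338 = 8.995%.
On $3,000,000: 0.08995 × $3,000,000 = $269,850.

$270,000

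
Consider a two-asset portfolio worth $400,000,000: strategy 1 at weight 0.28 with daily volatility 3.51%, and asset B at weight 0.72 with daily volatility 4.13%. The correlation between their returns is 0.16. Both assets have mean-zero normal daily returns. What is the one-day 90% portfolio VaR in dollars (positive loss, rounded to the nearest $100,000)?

σ_p² = 0.28²·3.51² + 0.72²·4.13² + 2·0.16·0.28·0.72·3.51·4.13 = 10.7434 (%²).
σ_p = √10.7434 = 3.278%.
At 90%, z = 1.282.
VaR = 1.282 × 3.278% = 4.202%; on $400,000,000 that is $16,808,000.

$16,800,000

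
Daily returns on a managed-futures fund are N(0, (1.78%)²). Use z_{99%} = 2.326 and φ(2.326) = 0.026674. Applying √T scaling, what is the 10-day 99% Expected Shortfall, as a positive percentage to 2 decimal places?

15.01%

σ_{10d} = 1.78% × √10 = 5.629%.
ES multiplier = φ(z)/(1−α) = 0.026674/0.01 = 2.667.
ES = 5.629% × 2.667 = 15.013%.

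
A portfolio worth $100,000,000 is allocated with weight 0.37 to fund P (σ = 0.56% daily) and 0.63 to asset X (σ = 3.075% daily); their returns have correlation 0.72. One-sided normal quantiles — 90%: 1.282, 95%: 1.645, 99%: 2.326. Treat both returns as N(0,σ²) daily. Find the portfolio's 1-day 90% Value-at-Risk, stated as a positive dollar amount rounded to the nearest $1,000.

$2,681,000

σ_p² = 0.37²·0.56² + 0.63²·3.075² + 2·0.72·0.37·0.63·0.56·3.075 = 4.3739 (%²).
σ_p = √4.3739 = 2.091%.
VaR = 1.282 × 2.091% = 2.681%; on $100,000,000 that is $2,681,000.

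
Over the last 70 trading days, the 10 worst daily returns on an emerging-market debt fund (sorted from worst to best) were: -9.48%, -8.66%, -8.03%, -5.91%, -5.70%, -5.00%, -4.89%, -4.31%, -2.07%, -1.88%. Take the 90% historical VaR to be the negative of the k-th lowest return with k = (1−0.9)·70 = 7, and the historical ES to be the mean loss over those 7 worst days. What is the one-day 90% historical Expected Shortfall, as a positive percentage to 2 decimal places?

The 7 worst returns sum to -47.67%.
ES = −(-47.67%) / 7 = 6.81%.

6.81%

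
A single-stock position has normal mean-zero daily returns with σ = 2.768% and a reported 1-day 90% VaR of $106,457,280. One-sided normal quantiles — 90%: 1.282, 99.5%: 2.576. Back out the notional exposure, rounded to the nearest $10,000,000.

$3,000,000,000

VaR as a fraction of value: z·σ = 1.282 × 2.768% = 3.54858%.
Position = $106,457,280 / 0.0354858 = $3,000,000,000.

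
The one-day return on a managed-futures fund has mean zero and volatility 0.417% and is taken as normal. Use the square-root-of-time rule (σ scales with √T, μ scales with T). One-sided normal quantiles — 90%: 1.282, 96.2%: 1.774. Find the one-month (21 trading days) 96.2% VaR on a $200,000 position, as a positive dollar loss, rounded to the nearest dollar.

σ_{21d} = 0.417% × √21 = 1.911%.
VaR = 1.774 × 1.911% = 3.390%.
On $200,000: 0.03390 × $200,000 = $6,780.

$6,780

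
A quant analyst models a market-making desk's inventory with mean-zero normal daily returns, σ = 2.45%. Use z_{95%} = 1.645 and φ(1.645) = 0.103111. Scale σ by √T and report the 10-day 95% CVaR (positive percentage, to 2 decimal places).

15.98%

σ_{10d} = 2.45% × √10 = 7.748%.
ES multiplier = φ(z)/(1−α) = 0.103111/0.05 = 2.062.
ES = 7.748% × 2.062 = 15.976%.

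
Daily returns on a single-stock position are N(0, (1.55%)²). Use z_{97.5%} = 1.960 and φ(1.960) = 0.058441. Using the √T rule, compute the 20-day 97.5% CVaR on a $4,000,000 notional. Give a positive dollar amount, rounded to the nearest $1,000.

$648,000

σ_{20d} = 1.55% × √20 = 6.932%.
ES multiplier = φ(z)/(1−α) = 0.058441/0.025 = 2.338.
ES = 6.932% × 2.338 = 16.207%; on $4,000,000: $648,280.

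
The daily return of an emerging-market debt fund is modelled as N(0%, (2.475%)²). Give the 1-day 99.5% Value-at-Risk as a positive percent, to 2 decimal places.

6.38%

At 99.5% one-sided, z = 2.576.
VaR = z·σ = 2.576 × 2.475% = 6.376%.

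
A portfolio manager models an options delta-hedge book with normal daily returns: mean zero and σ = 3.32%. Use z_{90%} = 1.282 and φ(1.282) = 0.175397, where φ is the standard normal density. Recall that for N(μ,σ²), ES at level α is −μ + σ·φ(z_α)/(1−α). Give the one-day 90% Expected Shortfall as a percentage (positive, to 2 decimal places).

5.82%

Tail multiplier: φ(z)/(1−α) = 0.175397 / 0.1 = 1.754.
ES = 3.32% × 1.754 = 5.823%.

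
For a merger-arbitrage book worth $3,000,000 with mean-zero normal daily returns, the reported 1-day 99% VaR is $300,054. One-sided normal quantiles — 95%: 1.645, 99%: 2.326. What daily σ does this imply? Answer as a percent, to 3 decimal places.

VaR as a fraction: $300,054 / $3,000,000 = 10.002%.
σ = VaR / z = 10.002% / 2.326 = 4.300%.

4.300%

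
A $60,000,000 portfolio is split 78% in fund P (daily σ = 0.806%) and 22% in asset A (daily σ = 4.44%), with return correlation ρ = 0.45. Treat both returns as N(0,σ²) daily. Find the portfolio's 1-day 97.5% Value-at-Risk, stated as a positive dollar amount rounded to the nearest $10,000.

σ_p² = 0.78²·0.806² + 0.22²·4.44² + 2·0.45·0.78·0.22·0.806·4.44 = 1.9021 (%²).
σ_p = √1.9021 = 1.379%.
At 97.5%, z = 1.960.
VaR = 1.960 × 1.379% = 2.703%; on $60,000,000 that is $1,621,800.

$1,620,000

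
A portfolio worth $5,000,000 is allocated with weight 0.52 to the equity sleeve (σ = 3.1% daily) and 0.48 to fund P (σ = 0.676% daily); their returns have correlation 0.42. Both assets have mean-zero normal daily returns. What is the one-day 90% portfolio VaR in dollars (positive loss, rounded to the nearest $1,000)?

$114,000

σ_p² = 0.52²·3.1² + 0.48²·0.676² + 2·0.42·0.52·0.48·3.1·0.676 = 3.1432 (%²).
σ_p = √3.1432 = 1.773%.
At 90%, z = 1.282.
VaR = 1.282 × 1.773% = 2.273%; on $5,000,000 that is $113,650.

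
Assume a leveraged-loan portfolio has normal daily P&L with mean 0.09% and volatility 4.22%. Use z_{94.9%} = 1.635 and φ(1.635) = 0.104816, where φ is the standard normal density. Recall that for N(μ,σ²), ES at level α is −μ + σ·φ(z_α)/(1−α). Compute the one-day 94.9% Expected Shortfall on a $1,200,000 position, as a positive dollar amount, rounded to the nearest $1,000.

$103,000

Tail multiplier: φ(z)/(1−α) = 0.104816 / 0.051 = 2.055.
ES = −(0.09%) + 4.22% × 2.055 = 8.582%.
On $1,200,000: 0.08582 × $1,200,000 = $102,984.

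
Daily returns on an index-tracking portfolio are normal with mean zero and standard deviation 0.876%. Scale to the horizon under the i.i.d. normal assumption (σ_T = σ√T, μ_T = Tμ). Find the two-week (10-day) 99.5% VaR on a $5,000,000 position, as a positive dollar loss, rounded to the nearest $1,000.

$357,000

At 99.5%, z = 2.576.
σ_{10d} = 0.876% × √10 = 2.770%.
VaR = 2.576 × 2.770% = 7.136%.
On $5,000,000: 0.07136 × $5,000,000 = $356,800.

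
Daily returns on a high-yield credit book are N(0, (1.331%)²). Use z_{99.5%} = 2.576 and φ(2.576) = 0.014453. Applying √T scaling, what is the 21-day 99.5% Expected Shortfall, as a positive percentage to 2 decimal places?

17.63%

σ_{21d} = 1.331% × √21 = 6.099%.
ES multiplier = φ(z)/(1−α) = 0.014453/0.005 = 2.891.
ES = 6.099% × 2.891 = 17.632%.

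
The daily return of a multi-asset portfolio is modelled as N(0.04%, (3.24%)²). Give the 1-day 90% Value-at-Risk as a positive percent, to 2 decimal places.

4.11%

At 90% one-sided, z = 1.282.
VaR = −μ + z·σ = −(0.04%) + 1.282 × 3.24% = 4.114%.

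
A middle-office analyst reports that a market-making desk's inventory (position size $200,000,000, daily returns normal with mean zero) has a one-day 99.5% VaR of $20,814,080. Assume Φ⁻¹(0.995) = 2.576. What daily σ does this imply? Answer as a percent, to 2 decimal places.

4.04%

VaR as a fraction: $20,814,080 / $200,000,000 = 10.407%.
σ = VaR / z = 10.407% / 2.576 = 4.040%.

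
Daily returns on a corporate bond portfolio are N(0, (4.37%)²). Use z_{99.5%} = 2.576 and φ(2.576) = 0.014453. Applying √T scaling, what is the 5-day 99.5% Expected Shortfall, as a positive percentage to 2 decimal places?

28.25%

σ_{5d} = 4.37% × √5 = 9.772%.
ES multiplier = φ(z)/(1−α) = 0.014453/0.005 = 2.891.
ES = 9.772% × 2.891 = 28.251%.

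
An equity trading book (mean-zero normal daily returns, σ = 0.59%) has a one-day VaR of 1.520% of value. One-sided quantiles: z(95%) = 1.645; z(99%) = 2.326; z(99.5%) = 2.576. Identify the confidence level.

Implied z = VaR/σ = 1.520 / 0.59 = 2.576.
This matches z(99.5%) = 2.576.

99.5%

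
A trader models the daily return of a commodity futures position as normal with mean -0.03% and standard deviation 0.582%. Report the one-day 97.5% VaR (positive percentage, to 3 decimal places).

At 97.5% one-sided, z = 1.960.
VaR = −μ + z·σ = −(-0.03%) + 1.960 × 0.582% = 1.171%.

1.171%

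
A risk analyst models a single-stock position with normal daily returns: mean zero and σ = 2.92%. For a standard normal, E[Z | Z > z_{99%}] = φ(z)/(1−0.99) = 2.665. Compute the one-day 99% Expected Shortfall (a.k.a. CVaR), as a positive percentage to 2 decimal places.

7.78%

ES = 2.92% × 2.665 = 7.782%.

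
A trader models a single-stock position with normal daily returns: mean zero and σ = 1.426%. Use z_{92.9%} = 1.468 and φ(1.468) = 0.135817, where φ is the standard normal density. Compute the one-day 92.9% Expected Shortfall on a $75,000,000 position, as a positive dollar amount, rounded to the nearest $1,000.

$2,046,000

Tail multiplier: φ(z)/(1−α) = 0.135817 / 0.071 = 1.913.
ES = 1.426% × 1.913 = 2.728%.
On $75,000,000: 0.02728 × $75,000,000 = $2,046,000.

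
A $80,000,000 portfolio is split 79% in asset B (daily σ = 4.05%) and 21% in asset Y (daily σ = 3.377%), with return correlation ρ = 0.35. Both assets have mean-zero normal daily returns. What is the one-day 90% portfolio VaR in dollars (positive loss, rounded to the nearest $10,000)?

$3,600,000

σ_p² = 0.79²·4.05² + 0.21²·3.377² + 2·0.35·0.79·0.21·4.05·3.377 = 12.3280 (%²).
σ_p = √12.3280 = 3.511%.
At 90%, z = 1.282.
VaR = 1.282 × 3.511% = 4.501%; on $80,000,000 that is $3,600,800.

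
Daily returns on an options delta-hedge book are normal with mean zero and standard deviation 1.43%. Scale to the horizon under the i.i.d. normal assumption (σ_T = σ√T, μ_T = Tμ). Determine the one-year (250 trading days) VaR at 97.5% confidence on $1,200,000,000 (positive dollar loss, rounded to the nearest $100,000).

$531,800,000

At 97.5%, z = 1.960.
σ_{250d} = 1.43% × √250 = 22.610%.
VaR = 1.960 × 22.610% = 44.316%.
On $1,200,000,000: 0.44316 × $1,200,000,000 = $531,792,000.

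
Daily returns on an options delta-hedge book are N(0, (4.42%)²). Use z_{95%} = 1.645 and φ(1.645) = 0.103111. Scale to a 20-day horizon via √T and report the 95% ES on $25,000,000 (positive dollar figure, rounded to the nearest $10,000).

σ_{20d} = 4.42% × √20 = 19.767%.
ES multiplier = φ(z)/(1−α) = 0.103111/0.05 = 2.062.
ES = 19.767% × 2.062 = 40.760%; on $25,000,000: $10,190,000.

$10,190,000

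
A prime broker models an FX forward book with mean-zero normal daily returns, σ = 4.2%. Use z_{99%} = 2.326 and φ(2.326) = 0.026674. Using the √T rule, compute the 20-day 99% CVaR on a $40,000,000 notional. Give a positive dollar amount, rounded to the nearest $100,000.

$20,000,000

σ_{20d} = 4.2% × √20 = 18.783%.
ES multiplier = φ(z)/(1−α) = 0.026674/0.01 = 2.667.
ES = 18.783% × 2.667 = 50.094%; on $40,000,000: $20,037,600.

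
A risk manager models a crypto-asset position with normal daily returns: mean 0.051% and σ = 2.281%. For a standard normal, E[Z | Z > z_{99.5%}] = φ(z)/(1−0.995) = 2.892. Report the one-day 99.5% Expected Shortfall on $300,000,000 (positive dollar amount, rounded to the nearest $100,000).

ES = −(0.051%) + 2.281% × 2.892 = 6.546%.
On $300,000,000: 0.06546 × $300,000,000 = $19,638,000.

$19,600,000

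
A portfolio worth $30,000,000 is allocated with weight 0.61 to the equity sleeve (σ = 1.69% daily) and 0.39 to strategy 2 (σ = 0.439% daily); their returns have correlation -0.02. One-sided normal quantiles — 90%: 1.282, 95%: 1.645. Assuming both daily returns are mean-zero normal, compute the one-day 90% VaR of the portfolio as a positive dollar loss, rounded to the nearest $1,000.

$401,000

σ_p² = 0.61²·1.69² + 0.39²·0.439² + 2·-0.02·0.61·0.39·1.69·0.439 = 1.0850 (%²).
σ_p = √1.0850 = 1.042%.
VaR = 1.282 × 1.042% = 1.336%; on $30,000,000 that is $400,800.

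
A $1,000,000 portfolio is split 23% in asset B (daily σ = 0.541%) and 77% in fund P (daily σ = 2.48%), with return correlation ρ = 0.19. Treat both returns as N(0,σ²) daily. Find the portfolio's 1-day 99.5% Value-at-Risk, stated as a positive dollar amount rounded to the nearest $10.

σ_p² = 0.23²·0.541² + 0.77²·2.48² + 2·0.19·0.23·0.77·0.541·2.48 = 3.7523 (%²).
σ_p = √3.7523 = 1.937%.
At 99.5%, z = 2.576.
VaR = 2.576 × 1.937% = 4.990%; on $1,000,000 that is $49,900.

$49,900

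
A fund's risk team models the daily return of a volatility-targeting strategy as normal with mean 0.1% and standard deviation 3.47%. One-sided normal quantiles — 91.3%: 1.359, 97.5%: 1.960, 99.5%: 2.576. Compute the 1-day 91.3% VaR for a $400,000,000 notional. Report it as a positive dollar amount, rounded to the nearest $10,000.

$18,460,000

VaR = −μ + z·σ = −(0.1%) + 1.359 × 3.47% = 4.616%.
On $400,000,000: 0.04616 × $400,000,000 = $18,464,000.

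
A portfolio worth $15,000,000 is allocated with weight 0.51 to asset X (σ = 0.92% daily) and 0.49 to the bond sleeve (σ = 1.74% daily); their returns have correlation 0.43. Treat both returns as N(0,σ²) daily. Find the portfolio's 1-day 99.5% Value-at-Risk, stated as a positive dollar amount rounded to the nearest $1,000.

σ_p² = 0.51²·0.92² + 0.49²·1.74² + 2·0.43·0.51·0.49·0.92·1.74 = 1.2911 (%²).
σ_p = √1.2911 = 1.136%.
At 99.5%, z = 2.576.
VaR = 2.576 × 1.136% = 2.926%; on $15,000,000 that is $438,900.

$439,000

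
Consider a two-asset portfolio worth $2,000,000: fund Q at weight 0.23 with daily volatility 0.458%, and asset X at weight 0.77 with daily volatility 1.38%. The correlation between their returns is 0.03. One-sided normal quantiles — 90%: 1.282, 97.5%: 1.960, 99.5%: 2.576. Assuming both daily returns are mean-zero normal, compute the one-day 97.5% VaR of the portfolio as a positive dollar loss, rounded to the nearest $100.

σ_p² = 0.23²·0.458² + 0.77²·1.38² + 2·0.03·0.23·0.77·0.458·1.38 = 1.1469 (%²).
σ_p = √1.1469 = 1.071%.
VaR = 1.960 × 1.071% = 2.099%; on $2,000,000 that is $41,980.

$42,000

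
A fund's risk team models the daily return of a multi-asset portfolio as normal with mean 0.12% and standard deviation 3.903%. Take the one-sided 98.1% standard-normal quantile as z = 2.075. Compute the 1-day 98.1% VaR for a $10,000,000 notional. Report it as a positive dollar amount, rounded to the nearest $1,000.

VaR = −μ + z·σ = −(0.12%) + 2.075 × 3.903% = 7.979%.
On $10,000,000: 0.07979 × $10,000,000 = $797,900.

$798,000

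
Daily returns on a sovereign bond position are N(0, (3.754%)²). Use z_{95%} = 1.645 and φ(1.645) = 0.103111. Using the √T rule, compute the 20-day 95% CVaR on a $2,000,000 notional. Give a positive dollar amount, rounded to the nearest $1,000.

σ_{20d} = 3.754% × √20 = 16.788%.
ES multiplier = φ(z)/(1−α) = 0.103111/0.05 = 2.062.
ES = 16.788% × 2.062 = 34.617%; on $2,000,000: $692,340.

$692,000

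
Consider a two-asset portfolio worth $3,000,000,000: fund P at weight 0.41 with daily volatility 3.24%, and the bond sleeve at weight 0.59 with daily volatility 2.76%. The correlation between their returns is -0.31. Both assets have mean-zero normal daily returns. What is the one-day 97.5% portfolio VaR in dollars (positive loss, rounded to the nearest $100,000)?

$103,100,000

σ_p² = 0.41²·3.24² + 0.59²·2.76² + 2·-0.31·0.41·0.59·3.24·2.76 = 3.0752 (%²).
σ_p = √3.0752 = 1.754%.
At 97.5%, z = 1.960.
VaR = 1.960 × 1.754% = 3.438%; on $3,000,000,000 that is $103,140,000.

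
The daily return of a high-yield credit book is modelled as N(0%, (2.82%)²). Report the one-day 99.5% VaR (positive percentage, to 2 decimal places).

At 99.5% one-sided, z = 2.576.
VaR = z·σ = 2.576 × 2.82% = 7.264%.

7.26%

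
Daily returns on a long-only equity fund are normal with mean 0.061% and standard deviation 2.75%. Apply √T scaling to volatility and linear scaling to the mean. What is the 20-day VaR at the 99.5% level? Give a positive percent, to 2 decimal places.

30.46%

At 99.5%, z = 2.576.
σ_{20d} = 2.75% × √20 = 12.298%; μ_{20d} = 20 × 0.061% = 1.220%.
VaR = −(1.220%) + 2.576 × 12.298% = 30.460%.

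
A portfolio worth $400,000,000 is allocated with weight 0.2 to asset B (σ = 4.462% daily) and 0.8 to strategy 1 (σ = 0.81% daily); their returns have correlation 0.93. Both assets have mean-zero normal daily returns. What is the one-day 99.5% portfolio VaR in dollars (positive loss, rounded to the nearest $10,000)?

σ_p² = 0.2²·4.462² + 0.8²·0.81² + 2·0.93·0.2·0.8·4.462·0.81 = 2.2919 (%²).
σ_p = √2.2919 = 1.514%.
At 99.5%, z = 2.576.
VaR = 2.576 × 1.514% = 3.900%; on $400,000,000 that is $15,600,000.

$15,600,000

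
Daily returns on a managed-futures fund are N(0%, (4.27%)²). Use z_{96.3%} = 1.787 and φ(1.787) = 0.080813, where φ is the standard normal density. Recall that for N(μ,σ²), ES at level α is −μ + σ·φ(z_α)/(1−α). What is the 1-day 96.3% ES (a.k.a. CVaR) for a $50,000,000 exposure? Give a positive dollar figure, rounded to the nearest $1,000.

$4,663,000

Tail multiplier: φ(z)/(1−α) = 0.080813 / 0.037 = 2.184.
ES = 4.27% × 2.184 = 9.326%.
On $50,000,000: 0.09326 × $50,000,000 = $4,663,000.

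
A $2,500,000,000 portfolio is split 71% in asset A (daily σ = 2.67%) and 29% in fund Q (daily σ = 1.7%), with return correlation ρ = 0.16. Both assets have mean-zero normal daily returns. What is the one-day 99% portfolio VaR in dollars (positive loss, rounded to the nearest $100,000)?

$118,300,000

σ_p² = 0.71²·2.67² + 0.29²·1.7² + 2·0.16·0.71·0.29·2.67·1.7 = 4.1358 (%²).
σ_p = √4.1358 = 2.034%.
At 99%, z = 2.326.
VaR = 2.326 × 2.034% = 4.731%; on $2,500,000,000 that is $118,275,000.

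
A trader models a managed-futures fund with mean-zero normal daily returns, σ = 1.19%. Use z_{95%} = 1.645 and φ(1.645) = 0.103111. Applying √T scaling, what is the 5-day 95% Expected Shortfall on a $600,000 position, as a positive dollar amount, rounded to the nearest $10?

$32,920

σ_{5d} = 1.19% × √5 = 2.661%.
ES multiplier = φ(z)/(1−α) = 0.103111/0.05 = 2.062.
ES = 2.661% × 2.062 = 5.487%; on $600,000: $32,922.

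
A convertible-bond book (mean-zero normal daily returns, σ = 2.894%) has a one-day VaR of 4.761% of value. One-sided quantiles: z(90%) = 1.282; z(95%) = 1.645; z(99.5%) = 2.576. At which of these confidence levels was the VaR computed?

Implied z = VaR/σ = 4.761 / 2.894 = 1.645.
This matches z(95%) = 1.645.

95%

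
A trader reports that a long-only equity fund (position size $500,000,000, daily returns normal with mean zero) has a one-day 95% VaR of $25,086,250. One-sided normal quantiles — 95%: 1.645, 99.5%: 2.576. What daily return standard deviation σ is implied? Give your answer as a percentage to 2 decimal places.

VaR as a fraction: $25,086,250 / $500,000,000 = 5.017%.
σ = VaR / z = 5.017% / 1.645 = 3.050%.

3.05%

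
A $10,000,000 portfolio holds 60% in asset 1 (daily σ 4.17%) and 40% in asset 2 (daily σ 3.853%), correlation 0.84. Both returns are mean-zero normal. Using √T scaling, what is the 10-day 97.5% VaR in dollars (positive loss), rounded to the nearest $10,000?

σ_p = √(0.6²·4.17² + 0.4²·3.853² + 2·0.84·0.6·0.4·4.17·3.853) = 3.888%.
σ_{10d} = 3.888% × √10 = 12.295%.
z(97.5%) = 1.960.
VaR = 1.960 × 12.295% = 24.098%; on $10,000,000 that is $2,409,800.

$2,410,000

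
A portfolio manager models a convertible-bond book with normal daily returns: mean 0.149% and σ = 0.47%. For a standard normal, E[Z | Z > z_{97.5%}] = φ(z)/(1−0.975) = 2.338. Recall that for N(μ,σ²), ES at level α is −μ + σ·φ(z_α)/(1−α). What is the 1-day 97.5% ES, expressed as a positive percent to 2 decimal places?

ES = −(0.149%) + 0.47% × 2.338 = 0.950%.

0.95%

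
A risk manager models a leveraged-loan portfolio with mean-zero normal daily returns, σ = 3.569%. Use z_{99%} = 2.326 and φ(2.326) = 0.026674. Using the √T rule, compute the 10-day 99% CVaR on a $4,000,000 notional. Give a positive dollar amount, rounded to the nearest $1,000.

$1,204,000

σ_{10d} = 3.569% × √10 = 11.286%.
ES multiplier = φ(z)/(1−α) = 0.026674/0.01 = 2.667.
ES = 11.286% × 2.667 = 30.100%; on $4,000,000: $1,204,000.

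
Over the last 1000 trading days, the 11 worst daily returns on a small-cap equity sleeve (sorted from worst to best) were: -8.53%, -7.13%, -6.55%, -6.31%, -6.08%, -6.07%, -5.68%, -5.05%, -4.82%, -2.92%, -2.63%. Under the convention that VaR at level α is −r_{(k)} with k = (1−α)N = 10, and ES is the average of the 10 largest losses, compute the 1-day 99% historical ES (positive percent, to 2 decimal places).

The 10 worst returns sum to -59.14%.
ES = −(-59.14%) / 10 = 5.914% ≈ 5.91%.

5.91%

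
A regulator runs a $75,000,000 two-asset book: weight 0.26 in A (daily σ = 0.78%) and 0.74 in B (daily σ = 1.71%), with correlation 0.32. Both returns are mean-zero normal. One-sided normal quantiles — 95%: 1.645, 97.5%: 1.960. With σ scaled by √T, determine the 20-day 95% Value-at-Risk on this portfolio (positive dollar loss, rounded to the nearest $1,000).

$7,416,000

σ_p = √(0.26²·0.78² + 0.74²·1.71² + 2·0.32·0.26·0.74·0.78·1.71) = 1.344%.
σ_{20d} = 1.344% × √20 = 6.011%.
VaR = 1.645 × 6.011% = 9.888%; on $75,000,000 that is $7,416,000.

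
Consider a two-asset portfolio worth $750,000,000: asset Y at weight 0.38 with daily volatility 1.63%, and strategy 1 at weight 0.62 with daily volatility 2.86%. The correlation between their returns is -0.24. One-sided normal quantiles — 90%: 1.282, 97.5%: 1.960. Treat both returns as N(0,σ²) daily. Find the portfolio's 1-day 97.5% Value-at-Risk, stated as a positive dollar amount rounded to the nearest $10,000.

σ_p² = 0.38²·1.63² + 0.62²·2.86² + 2·-0.24·0.38·0.62·1.63·2.86 = 3.0007 (%²).
σ_p = √3.0007 = 1.732%.
VaR = 1.960 × 1.732% = 3.395%; on $750,000,000 that is $25,462,500.

$25,460,000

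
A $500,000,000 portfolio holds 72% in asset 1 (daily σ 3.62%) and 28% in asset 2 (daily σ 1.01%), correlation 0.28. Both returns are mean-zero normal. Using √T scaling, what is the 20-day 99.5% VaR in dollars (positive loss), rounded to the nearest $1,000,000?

$155,000,000

σ_p = √(0.72²·3.62² + 0.28²·1.01² + 2·0.28·0.72·0.28·3.62·1.01) = 2.699%.
σ_{20d} = 2.699% × √20 = 12.070%.
z(99.5%) = 2.576.
VaR = 2.576 × 12.070% = 31.092%; on $500,000,000 that is $155,460,000.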